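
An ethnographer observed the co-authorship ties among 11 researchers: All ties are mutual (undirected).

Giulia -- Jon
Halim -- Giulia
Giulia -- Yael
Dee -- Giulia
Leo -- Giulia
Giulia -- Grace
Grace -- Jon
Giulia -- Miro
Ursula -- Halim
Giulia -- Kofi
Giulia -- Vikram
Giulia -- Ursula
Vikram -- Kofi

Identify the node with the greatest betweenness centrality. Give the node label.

Unnormalized betweenness of each node: Dee:0, Giulia:42, Grace:0, Halim:0, Jon:0, Kofi:0, Leo:0, Miro:0, Ursula:0, Vikram:0, Yael:0.
Giulia has the largest value, 42, making it the main broker — the node through which the most shortest paths run.

Giulia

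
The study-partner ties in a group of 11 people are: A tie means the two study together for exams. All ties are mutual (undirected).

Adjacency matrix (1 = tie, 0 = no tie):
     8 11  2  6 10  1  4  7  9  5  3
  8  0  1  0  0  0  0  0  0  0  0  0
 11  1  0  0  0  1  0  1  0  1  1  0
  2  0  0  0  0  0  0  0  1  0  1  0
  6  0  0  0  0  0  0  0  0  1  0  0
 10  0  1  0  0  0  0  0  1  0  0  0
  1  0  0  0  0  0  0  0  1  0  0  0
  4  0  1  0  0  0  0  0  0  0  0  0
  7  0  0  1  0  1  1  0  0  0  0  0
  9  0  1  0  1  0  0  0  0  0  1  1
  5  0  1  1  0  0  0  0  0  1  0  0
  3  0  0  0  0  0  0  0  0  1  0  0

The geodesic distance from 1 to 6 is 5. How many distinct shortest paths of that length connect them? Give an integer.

The shortest distance is 5. The length-5 paths are: 1–7–10–11–9–6; 1–7–2–5–9–6.
That gives 2 distinct shortest paths.

2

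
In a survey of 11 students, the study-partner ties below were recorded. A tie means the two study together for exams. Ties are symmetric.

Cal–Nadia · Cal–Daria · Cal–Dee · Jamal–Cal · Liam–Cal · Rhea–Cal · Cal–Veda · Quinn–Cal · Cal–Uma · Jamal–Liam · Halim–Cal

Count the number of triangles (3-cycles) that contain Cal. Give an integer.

Cal's neighbors: Daria, Dee, Halim, Jamal, Liam, Nadia, Quinn, Rhea, Uma, and Veda.
Neighbor pairs that are themselves tied: Cal–Jamal–Liam. Each forms one triangle with Cal, for 1 in total.

1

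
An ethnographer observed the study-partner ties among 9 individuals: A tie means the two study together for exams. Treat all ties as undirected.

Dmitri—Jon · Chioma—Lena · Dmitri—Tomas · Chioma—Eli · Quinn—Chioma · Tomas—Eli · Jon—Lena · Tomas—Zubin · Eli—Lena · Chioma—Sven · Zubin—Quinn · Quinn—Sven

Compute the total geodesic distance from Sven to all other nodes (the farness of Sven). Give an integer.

Distances from Sven: Chioma:1, Dmitri:4, Eli:2, Jon:3, Lena:2, Quinn:1, Tomas:3, Zubin:2.
Sum = 1 + 4 + 2 + 3 + 2 + 1 + 3 + 2 = 18.

18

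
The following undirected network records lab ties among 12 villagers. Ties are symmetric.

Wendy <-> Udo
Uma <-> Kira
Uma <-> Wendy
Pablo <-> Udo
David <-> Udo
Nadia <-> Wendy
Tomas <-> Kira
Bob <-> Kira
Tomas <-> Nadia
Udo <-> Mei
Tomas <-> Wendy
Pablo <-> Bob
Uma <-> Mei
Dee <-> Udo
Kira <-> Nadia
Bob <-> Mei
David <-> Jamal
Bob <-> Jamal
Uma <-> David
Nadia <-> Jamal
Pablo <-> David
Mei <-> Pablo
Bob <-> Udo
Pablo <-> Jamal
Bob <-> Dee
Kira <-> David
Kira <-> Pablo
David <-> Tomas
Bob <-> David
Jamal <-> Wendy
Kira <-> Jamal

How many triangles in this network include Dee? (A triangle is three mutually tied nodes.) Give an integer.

1

Dee's neighbors: Bob and Udo.
Neighbor pairs that are themselves tied: Dee–Bob–Udo. Each forms one triangle with Dee, for 1 in total.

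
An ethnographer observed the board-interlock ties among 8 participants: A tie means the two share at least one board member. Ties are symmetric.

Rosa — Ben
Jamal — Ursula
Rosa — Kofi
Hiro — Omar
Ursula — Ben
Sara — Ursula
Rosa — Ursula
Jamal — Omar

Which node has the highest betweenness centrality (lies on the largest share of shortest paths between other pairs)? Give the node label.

Ursula

Unnormalized betweenness of each node: Ben:0, Hiro:0, Jamal:10, Kofi:0, Omar:6, Rosa:6, Sara:0, Ursula:15.
Ursula has the largest value, 15, making it the main broker — the node through which the most shortest paths run.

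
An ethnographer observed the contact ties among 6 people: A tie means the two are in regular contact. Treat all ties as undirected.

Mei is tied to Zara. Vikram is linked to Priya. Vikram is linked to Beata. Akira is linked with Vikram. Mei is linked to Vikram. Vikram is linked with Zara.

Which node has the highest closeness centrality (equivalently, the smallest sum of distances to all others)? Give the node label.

Vikram

Farness (sum of distances to all others) for each node — Akira:9, Beata:9, Mei:8, Priya:9, Vikram:5, Zara:8.
The smallest farness is 5, for Vikram, so Vikram has the highest closeness.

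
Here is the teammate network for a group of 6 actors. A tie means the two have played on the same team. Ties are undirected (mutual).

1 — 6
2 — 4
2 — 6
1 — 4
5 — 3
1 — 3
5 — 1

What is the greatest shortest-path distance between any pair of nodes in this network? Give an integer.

Eccentricity of each node (its greatest distance to any other): 1:2, 2:3, 3:3, 4:2, 5:3, 6:2.
The maximum eccentricity is 3, realized for instance by the pair 5–2 via 5 – 1 – 4 – 2. So the diameter is 3.

3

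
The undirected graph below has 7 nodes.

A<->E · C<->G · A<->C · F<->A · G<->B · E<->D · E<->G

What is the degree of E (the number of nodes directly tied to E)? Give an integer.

3

E is directly tied to A, D, and G. That is 3 neighbors, so the degree of E is 3.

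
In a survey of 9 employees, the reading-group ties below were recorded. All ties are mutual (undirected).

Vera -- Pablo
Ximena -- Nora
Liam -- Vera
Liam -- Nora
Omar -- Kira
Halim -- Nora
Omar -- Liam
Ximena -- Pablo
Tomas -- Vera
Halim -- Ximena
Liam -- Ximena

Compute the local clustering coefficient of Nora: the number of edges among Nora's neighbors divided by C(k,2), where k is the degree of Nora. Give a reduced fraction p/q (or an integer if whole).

Nora's neighbors: Halim, Liam, and Ximena (k = 3).
Possible neighbor pairs: C(3,2) = 3. Edges among them: Halim–Ximena, Liam–Ximena → e = 2.
Clustering(Nora) = 2/3.

2/3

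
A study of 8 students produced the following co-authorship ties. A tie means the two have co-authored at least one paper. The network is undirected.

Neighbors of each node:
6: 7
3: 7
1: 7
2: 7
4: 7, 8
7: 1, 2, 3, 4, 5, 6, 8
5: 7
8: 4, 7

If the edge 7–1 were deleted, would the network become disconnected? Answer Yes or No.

Yes

Without the 7–1 edge there is no alternate route between 7 and 1, so the network disconnects. It is a bridge.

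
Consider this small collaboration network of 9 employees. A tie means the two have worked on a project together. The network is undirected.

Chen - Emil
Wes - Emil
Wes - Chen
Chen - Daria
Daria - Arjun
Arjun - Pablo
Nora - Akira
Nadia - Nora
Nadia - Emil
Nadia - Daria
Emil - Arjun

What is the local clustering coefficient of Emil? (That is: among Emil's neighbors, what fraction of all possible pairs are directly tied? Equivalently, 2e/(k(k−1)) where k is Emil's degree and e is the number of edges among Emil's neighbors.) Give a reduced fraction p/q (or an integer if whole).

Emil's neighbors: Arjun, Chen, Nadia, and Wes (k = 4).
Possible neighbor pairs: C(4,2) = 6. Edges among them: Chen–Wes → e = 1.
Clustering(Emil) = 1/6.

1/6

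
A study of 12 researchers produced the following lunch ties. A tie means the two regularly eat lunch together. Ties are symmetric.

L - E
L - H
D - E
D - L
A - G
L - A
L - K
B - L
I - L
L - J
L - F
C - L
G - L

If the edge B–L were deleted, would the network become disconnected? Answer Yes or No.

Without the B–L edge there is no alternate route between B and L, so the network disconnects. It is a bridge.

Yes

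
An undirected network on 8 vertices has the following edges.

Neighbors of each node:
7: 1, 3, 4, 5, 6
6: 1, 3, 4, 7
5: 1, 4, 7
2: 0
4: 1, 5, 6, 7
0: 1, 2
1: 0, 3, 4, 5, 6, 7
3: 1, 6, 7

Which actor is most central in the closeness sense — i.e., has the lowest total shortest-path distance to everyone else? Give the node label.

Farness (sum of distances to all others) for each node — 0:12, 1:8, 2:18, 3:12, 4:11, 5:12, 6:11, 7:10.
The smallest farness is 8, for 1, so 1 has the highest closeness.

1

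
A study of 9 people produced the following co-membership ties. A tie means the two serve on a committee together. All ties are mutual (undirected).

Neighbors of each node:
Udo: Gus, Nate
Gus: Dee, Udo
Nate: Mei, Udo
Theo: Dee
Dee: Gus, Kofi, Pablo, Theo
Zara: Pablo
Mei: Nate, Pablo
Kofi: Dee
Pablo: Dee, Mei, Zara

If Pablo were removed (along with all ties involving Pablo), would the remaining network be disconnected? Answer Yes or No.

Removing Pablo leaves {Dee, Gus, Kofi, Mei, Nate, Theo, and Udo} with no path to {Zara}, so the network splits into 2 components. Pablo is a cut vertex.

Yes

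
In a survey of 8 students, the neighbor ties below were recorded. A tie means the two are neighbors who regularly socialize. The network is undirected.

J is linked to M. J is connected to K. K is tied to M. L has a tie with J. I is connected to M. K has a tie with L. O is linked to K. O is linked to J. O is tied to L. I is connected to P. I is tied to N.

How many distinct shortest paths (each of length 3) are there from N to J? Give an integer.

1

The shortest distance is 3, and the only length-3 path is N–I–M–J. So there is exactly 1 shortest path.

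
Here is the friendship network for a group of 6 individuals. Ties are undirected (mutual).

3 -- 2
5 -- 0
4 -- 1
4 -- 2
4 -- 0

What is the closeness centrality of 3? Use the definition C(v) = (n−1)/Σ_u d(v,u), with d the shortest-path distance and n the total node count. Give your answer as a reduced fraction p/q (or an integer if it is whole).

5/13

Distances from 3: 0:3, 1:3, 2:1, 4:2, 5:4. Sum = 13.
n = 6, so closeness = 5/13.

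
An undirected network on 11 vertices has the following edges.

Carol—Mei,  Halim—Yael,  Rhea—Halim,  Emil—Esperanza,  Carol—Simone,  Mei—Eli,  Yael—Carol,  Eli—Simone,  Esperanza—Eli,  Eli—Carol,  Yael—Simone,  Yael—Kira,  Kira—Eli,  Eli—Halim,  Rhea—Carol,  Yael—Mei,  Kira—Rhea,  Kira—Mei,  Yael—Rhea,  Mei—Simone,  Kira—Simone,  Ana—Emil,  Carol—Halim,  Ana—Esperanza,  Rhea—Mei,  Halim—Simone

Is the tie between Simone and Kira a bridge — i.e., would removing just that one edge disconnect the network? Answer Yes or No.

Even without that edge, Simone still reaches Kira via Simone – Mei – Kira, so the network stays connected. Not a bridge.

No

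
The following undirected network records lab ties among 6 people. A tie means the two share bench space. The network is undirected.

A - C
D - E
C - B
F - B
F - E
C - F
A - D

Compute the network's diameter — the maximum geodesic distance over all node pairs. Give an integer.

Eccentricity of each node (its greatest distance to any other): A:2, B:3, C:2, D:3, E:2, F:2.
The maximum eccentricity is 3, realized for instance by the pair D–B via D – E – F – B. So the diameter is 3.

3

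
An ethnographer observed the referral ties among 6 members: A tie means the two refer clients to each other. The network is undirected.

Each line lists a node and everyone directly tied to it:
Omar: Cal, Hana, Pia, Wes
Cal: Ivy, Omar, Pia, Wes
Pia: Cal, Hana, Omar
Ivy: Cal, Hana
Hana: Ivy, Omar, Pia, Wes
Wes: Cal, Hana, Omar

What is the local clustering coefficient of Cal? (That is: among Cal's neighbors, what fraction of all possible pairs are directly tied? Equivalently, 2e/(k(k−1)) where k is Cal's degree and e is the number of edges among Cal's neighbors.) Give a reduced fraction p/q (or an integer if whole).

1/3

Cal's neighbors: Ivy, Omar, Pia, and Wes (k = 4).
Possible neighbor pairs: C(4,2) = 6. Edges among them: Omar–Pia, Omar–Wes → e = 2.
Clustering(Cal) = 2/6 = 1/3.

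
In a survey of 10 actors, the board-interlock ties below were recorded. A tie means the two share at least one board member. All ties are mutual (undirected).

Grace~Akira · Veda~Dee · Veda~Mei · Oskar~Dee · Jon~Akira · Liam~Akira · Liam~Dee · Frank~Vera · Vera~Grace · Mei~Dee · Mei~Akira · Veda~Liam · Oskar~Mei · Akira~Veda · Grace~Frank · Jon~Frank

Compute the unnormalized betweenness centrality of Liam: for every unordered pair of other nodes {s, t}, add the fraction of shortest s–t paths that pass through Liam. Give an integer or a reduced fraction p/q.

Pairs whose geodesics pass through Liam — Akira–Dee: 1/3; Dee–Jon: 1/3; Dee–Vera: 1/3; Dee–Frank: 2/6; Dee–Grace: 1/3.
All other pairs contribute 0.
Summing the contributions gives betweenness(Liam) = 5/3.

5/3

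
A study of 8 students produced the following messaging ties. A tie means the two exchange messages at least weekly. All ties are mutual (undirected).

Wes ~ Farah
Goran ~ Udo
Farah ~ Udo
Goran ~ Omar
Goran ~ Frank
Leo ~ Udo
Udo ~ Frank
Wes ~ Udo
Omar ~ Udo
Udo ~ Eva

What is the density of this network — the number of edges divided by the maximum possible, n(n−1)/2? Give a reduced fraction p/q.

5/14

There are 10 edges and 8 nodes, so the maximum possible is C(8,2) = 28.
Density = 10/28 = 5/14.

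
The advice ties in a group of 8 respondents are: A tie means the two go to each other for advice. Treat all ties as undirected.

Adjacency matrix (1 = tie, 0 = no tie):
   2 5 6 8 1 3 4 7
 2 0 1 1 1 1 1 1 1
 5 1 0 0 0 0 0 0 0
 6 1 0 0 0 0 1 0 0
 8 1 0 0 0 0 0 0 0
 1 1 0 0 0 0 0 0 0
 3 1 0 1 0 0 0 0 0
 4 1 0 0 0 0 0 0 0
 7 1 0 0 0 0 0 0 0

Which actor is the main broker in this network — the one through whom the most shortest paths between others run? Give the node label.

Unnormalized betweenness of each node: 1:0, 2:20, 3:0, 4:0, 5:0, 6:0, 7:0, 8:0.
2 has the largest value, 20, making it the main broker — the node through which the most shortest paths run.

2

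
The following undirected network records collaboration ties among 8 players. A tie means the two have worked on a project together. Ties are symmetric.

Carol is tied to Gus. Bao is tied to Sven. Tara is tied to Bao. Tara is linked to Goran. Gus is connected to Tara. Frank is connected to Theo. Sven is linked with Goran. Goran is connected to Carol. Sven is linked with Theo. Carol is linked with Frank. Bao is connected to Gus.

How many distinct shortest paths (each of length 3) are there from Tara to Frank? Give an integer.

2

The shortest distance is 3. The length-3 paths are: Tara–Goran–Carol–Frank; Tara–Gus–Carol–Frank.
That gives 2 distinct shortest paths.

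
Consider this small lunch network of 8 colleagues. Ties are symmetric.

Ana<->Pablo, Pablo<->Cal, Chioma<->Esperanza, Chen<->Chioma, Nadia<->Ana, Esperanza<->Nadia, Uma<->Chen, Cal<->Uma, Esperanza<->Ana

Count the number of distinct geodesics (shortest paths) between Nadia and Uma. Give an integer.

2

The shortest distance is 4. The length-4 paths are: Nadia–Ana–Pablo–Cal–Uma; Nadia–Esperanza–Chioma–Chen–Uma.
That gives 2 distinct shortest paths.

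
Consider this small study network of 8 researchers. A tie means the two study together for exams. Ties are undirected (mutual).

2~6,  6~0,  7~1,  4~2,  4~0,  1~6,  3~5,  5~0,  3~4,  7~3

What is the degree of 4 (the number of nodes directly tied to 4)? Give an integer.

3

4 is directly tied to 0, 2, and 3. That is 3 neighbors, so the degree of 4 is 3.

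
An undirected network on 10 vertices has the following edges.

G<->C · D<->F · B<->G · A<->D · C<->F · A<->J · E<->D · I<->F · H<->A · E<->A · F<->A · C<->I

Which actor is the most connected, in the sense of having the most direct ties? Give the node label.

Degrees — A:5, B:1, C:3, D:3, E:2, F:4, G:2, H:1, I:2, J:1.
The maximum is 5, attained only by A.

A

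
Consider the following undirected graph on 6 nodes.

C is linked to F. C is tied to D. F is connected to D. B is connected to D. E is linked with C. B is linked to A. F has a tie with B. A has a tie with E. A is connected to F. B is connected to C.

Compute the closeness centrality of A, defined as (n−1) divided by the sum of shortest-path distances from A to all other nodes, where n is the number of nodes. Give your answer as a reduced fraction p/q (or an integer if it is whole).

5/7

Distances from A: B:1, C:2, D:2, E:1, F:1. Sum = 7.
n = 6, so closeness = 5/7.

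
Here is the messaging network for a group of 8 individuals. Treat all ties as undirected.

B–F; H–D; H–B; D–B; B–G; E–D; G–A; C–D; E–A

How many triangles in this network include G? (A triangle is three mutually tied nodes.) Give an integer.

G's neighbors are A and B, but none of them are tied to each other, so no triangle contains G.

0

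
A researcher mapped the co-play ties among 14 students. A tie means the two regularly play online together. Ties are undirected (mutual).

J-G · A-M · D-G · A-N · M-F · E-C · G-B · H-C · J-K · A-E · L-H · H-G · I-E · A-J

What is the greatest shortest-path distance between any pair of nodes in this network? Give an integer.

Eccentricity of each node (its greatest distance to any other): A:4, B:5, C:4, D:5, E:4, F:6, G:4, H:5, I:5, J:3, K:4, L:6, M:5, N:5.
The maximum eccentricity is 6, realized for instance by the pair F–L via F – M – A – J – G – H – L. So the diameter is 6.

6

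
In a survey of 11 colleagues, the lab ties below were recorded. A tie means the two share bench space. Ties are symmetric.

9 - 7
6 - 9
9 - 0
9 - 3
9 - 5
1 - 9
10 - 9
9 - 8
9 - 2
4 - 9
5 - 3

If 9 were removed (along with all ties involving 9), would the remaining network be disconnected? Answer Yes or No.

Removing 9 leaves {8} with no path to {10}, so the network splits into 9 components. 9 is a cut vertex.

Yes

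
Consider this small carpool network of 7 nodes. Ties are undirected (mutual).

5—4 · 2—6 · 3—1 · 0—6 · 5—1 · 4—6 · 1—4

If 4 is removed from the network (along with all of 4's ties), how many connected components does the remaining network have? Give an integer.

Without 4, the remaining ties split the others into: {1, 3, 5}; {0, 2, 6}.
That's 2 separate components.

2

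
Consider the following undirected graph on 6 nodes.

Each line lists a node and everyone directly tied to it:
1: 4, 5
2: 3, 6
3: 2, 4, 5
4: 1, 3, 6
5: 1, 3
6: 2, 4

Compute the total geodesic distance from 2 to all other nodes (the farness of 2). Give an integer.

Distances from 2: 1:3, 3:1, 4:2, 5:2, 6:1.
Sum = 3 + 1 + 2 + 2 + 1 = 9.

9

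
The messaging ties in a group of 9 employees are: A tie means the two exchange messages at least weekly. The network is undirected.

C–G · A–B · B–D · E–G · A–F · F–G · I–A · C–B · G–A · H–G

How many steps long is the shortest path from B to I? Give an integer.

2

One shortest route is B – A – I, which uses 2 edges, and B and I are not directly tied, so nothing shorter exists. So d(B,I) = 2.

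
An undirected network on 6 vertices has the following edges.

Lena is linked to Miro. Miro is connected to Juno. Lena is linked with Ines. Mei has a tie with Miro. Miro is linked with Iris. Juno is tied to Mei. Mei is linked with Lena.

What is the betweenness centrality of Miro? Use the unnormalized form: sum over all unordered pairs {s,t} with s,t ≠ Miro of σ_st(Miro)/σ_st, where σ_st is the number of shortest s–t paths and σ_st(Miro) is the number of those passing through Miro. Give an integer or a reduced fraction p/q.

5

Pairs whose geodesics pass through Miro — Mei–Iris: 1; Juno–Ines: 1/2; Juno–Lena: 1/2; Juno–Iris: 1; Ines–Iris: 1; Lena–Iris: 1.
All other pairs contribute 0.
Summing the contributions gives betweenness(Miro) = 5.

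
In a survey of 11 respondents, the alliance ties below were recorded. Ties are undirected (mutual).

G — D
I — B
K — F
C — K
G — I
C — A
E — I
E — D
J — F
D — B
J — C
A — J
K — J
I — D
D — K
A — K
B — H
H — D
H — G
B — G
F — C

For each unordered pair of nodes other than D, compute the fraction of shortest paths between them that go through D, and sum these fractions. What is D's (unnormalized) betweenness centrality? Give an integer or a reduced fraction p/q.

82/3

Pairs whose geodesics pass through D — A–G: 1; A–I: 1; A–H: 1; A–B: 1; A–E: 1; C–G: 1; C–I: 1; C–H: 1; C–B: 1; C–E: 1; J–G: 1; J–I: 1; J–H: 1; J–B: 1 … (+15 more pairs).
All other pairs contribute 0.
Summing the contributions gives betweenness(D) = 82/3.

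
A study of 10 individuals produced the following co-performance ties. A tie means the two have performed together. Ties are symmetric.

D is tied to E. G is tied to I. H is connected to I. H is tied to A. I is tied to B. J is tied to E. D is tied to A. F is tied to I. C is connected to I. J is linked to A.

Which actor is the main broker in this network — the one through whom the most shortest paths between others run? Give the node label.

I

Unnormalized betweenness of each node: A:37/2, B:0, C:0, D:7/2, E:1/2, F:0, G:0, H:20, I:26, J:7/2.
I has the largest value, 26, making it the main broker — the node through which the most shortest paths run.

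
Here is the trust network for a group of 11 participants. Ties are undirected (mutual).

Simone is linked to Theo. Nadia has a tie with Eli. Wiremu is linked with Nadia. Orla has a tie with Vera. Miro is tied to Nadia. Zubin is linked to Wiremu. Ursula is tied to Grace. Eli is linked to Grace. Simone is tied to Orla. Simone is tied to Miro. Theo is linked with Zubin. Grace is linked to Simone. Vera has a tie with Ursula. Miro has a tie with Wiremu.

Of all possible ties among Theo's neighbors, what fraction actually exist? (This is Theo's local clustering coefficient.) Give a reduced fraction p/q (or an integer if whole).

Theo's neighbors: Simone and Zubin (k = 2).
Possible neighbor pairs: C(2,2) = 1. Edges among them: none → e = 0.
Clustering(Theo) = 0/1.

0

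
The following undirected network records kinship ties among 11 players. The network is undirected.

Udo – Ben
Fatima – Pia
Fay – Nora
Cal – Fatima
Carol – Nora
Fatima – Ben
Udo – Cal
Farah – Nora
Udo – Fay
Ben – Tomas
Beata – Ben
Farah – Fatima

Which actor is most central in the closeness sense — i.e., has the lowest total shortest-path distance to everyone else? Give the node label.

Fatima

Farness (sum of distances to all others) for each node — Beata:28, Ben:19, Cal:23, Carol:33, Farah:21, Fatima:18, Fay:23, Nora:24, Pia:27, Tomas:28, Udo:20.
The smallest farness is 18, for Fatima, so Fatima has the highest closeness.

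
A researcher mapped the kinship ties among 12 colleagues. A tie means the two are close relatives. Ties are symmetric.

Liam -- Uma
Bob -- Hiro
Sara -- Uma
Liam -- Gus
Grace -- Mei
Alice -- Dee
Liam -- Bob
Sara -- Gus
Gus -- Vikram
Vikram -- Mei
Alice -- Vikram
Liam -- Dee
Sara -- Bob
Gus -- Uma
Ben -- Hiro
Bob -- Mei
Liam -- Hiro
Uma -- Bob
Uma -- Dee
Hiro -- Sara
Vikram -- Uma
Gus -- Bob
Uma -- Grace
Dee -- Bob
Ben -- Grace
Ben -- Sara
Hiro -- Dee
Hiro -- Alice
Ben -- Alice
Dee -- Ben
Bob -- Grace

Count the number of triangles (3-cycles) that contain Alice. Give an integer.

3

Alice's neighbors: Ben, Dee, Hiro, and Vikram.
Neighbor pairs that are themselves tied: Alice–Ben–Dee; Alice–Ben–Hiro; Alice–Dee–Hiro. Each forms one triangle with Alice, for 3 in total.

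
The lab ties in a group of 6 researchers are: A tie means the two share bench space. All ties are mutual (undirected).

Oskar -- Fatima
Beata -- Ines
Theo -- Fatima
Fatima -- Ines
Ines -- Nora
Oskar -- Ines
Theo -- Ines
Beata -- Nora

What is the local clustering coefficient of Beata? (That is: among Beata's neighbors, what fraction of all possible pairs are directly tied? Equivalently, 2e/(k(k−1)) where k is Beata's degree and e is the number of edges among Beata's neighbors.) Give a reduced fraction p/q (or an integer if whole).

Beata's neighbors: Ines and Nora (k = 2).
Possible neighbor pairs: C(2,2) = 1. Edges among them: Ines–Nora → e = 1.
Clustering(Beata) = 1/1.

1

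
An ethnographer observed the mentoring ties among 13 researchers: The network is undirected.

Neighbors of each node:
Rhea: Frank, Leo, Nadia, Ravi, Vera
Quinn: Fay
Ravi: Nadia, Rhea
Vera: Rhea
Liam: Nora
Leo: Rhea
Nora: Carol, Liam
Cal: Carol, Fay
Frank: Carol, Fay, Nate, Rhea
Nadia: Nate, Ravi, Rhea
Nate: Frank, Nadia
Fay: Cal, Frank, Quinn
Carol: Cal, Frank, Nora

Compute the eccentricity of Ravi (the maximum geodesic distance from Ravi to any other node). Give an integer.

5

Distances from Ravi: Cal:4, Carol:3, Fay:3, Frank:2, Leo:2, Liam:5, Nadia:1, Nate:2, Nora:4, Quinn:4, Rhea:1, Vera:2.
The largest is 5 (to Liam), so the eccentricity of Ravi is 5.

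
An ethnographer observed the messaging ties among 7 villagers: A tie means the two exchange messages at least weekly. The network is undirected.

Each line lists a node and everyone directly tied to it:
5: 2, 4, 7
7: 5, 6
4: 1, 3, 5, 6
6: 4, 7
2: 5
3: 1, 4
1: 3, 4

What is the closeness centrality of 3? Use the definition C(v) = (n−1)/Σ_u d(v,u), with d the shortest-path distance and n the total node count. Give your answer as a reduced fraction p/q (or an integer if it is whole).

Distances from 3: 1:1, 2:3, 4:1, 5:2, 6:2, 7:3. Sum = 12.
n = 7, so closeness = 6/12 = 1/2.

1/2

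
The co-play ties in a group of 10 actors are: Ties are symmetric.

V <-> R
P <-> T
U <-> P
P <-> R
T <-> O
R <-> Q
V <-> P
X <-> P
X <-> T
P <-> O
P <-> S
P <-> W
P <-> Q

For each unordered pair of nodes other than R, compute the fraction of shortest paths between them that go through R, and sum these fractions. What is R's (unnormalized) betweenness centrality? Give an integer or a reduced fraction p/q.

Pairs whose geodesics pass through R — Q–V: 1/2.
All other pairs contribute 0.
Summing the contributions gives betweenness(R) = 1/2.

1/2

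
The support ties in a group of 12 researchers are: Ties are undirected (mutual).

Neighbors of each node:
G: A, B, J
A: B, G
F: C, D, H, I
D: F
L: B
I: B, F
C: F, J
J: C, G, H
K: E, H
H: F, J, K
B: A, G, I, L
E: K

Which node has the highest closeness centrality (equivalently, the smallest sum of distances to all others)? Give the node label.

F

Farness (sum of distances to all others) for each node — A:30, B:26, C:27, D:32, E:41, F:22, G:25, H:23, I:24, J:23, K:31, L:36.
The smallest farness is 22, for F, so F has the highest closeness.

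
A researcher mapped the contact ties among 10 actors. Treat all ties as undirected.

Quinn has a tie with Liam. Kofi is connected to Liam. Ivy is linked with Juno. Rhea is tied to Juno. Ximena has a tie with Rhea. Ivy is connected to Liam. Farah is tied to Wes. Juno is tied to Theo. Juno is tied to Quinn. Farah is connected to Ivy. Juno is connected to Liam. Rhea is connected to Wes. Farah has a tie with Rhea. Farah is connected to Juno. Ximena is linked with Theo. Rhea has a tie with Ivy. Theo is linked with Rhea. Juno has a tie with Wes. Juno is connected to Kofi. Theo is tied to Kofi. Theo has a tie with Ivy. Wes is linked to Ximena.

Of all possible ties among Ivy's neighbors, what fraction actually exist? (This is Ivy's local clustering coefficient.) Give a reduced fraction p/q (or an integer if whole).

Ivy's neighbors: Farah, Juno, Liam, Rhea, and Theo (k = 5).
Possible neighbor pairs: C(5,2) = 10. Edges among them: Farah–Juno, Farah–Rhea, Juno–Liam, Juno–Rhea, Juno–Theo, Rhea–Theo → e = 6.
Clustering(Ivy) = 6/10 = 3/5.

3/5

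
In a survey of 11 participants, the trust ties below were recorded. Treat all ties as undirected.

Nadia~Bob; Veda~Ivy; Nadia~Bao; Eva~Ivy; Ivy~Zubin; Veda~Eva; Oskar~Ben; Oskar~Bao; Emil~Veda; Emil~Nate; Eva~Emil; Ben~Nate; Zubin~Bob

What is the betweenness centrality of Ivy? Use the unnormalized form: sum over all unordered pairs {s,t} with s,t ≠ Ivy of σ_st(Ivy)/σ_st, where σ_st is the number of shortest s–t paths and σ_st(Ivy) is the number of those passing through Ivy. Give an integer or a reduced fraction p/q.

12

Pairs whose geodesics pass through Ivy — Bao–Eva: 1/2; Bao–Veda: 1/2; Nadia–Eva: 1; Nadia–Veda: 1; Nadia–Emil: 2/3; Bob–Eva: 1; Bob–Veda: 1; Bob–Emil: 2/2; Bob–Nate: 2/3; Zubin–Eva: 1; Zubin–Veda: 1; Zubin–Emil: 2/2; Zubin–Nate: 2/2; Zubin–Ben: 2/3.
All other pairs contribute 0.
Summing the contributions gives betweenness(Ivy) = 12.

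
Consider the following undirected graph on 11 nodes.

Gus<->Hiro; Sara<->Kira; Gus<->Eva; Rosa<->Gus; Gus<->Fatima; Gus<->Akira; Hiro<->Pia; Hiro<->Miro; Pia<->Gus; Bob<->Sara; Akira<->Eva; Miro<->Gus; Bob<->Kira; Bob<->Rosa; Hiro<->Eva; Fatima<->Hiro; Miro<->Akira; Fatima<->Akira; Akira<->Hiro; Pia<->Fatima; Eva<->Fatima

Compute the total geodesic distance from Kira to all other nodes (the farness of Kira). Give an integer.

Distances from Kira: Akira:4, Bob:1, Eva:4, Fatima:4, Gus:3, Hiro:4, Miro:4, Pia:4, Rosa:2, Sara:1.
Sum = 4 + 1 + 4 + 4 + 3 + 4 + 4 + 4 + 2 + 1 = 31.

31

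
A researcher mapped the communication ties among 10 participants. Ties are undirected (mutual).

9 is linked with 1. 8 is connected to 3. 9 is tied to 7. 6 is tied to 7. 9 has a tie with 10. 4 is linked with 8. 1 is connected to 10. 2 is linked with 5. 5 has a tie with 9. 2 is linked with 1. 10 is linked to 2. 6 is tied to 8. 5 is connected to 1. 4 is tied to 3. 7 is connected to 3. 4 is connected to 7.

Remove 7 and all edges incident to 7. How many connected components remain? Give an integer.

Without 7, the remaining ties split the others into: {1, 2, 5, 9, 10}; {3, 4, 6, 8}.
That's 2 separate components.

2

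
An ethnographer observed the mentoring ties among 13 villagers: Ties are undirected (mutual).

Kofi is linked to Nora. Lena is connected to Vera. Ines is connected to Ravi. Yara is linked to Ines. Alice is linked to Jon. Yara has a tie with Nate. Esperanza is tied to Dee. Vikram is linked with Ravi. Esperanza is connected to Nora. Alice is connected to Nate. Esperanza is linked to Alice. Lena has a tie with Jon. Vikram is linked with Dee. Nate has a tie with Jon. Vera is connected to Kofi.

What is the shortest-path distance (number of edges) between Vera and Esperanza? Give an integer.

One shortest route is Vera – Kofi – Nora – Esperanza, which uses 3 edges, and at distance 2 from Vera we only reach {Jon, Nora}, which does not include Esperanza. So d(Vera,Esperanza) = 3.

3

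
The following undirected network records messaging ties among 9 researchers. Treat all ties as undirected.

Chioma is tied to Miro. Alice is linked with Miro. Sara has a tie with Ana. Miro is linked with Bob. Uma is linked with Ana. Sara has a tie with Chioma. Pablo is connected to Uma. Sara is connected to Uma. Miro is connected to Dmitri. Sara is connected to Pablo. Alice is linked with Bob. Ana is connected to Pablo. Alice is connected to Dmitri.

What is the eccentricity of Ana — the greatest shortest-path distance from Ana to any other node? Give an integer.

Distances from Ana: Alice:4, Bob:4, Chioma:2, Dmitri:4, Miro:3, Pablo:1, Sara:1, Uma:1.
The largest is 4 (to Dmitri, Bob, and Alice), so the eccentricity of Ana is 4.

4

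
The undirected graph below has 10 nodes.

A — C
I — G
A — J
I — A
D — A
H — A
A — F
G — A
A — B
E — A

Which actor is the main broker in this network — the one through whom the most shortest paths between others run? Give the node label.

Unnormalized betweenness of each node: A:35, B:0, C:0, D:0, E:0, F:0, G:0, H:0, I:0, J:0.
A has the largest value, 35, making it the main broker — the node through which the most shortest paths run.

A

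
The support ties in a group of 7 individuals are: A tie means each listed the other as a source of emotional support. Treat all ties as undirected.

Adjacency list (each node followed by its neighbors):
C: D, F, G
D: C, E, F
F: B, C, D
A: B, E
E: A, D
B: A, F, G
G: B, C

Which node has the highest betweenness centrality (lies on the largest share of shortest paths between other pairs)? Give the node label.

B

Unnormalized betweenness of each node: A:3/2, B:11/3, C:2, D:17/6, E:4/3, F:11/6, G:5/6.
B has the largest value, 11/3, making it the main broker — the node through which the most shortest paths run.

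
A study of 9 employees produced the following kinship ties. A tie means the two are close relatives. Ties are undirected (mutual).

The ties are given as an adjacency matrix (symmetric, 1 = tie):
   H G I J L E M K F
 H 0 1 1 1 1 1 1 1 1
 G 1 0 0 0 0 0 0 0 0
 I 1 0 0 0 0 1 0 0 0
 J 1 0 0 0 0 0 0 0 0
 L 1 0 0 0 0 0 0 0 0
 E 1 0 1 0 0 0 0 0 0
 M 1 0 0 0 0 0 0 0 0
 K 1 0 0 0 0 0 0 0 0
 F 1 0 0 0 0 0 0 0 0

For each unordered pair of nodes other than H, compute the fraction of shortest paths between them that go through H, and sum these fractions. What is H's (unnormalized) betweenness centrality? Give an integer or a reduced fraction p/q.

Pairs whose geodesics pass through H — G–I: 1; G–J: 1; G–L: 1; G–E: 1; G–M: 1; G–K: 1; G–F: 1; I–J: 1; I–L: 1; I–M: 1; I–K: 1; I–F: 1; J–L: 1; J–E: 1 … (+13 more pairs).
All other pairs contribute 0.
Summing the contributions gives betweenness(H) = 27.

27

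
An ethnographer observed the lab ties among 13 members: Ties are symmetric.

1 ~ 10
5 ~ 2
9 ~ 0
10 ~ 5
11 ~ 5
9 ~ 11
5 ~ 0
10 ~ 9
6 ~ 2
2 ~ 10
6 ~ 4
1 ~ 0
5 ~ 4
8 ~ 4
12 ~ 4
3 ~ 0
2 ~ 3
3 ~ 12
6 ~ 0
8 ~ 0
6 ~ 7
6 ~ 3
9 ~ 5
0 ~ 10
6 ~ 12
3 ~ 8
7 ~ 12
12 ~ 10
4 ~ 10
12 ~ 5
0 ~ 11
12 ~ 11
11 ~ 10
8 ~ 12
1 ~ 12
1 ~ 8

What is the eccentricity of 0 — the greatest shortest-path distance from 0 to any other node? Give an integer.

2

Distances from 0: 1:1, 2:2, 3:1, 4:2, 5:1, 6:1, 7:2, 8:1, 9:1, 10:1, 11:1, 12:2.
The largest is 2 (to 2, 12, 4, and 7), so the eccentricity of 0 is 2.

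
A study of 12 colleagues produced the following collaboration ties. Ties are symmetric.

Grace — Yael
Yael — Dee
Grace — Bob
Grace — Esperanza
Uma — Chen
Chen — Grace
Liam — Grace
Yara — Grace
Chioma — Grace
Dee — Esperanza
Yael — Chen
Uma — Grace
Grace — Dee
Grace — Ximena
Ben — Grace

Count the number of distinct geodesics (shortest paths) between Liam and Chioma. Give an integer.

1

The shortest distance is 2, and the only length-2 path is Liam–Grace–Chioma. So there is exactly 1 shortest path.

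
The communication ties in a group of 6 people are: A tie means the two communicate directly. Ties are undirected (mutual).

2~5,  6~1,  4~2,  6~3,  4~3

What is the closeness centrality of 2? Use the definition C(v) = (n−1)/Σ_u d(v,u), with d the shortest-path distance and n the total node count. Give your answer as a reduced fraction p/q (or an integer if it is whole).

Distances from 2: 1:4, 3:2, 4:1, 5:1, 6:3. Sum = 11.
n = 6, so closeness = 5/11.

5/11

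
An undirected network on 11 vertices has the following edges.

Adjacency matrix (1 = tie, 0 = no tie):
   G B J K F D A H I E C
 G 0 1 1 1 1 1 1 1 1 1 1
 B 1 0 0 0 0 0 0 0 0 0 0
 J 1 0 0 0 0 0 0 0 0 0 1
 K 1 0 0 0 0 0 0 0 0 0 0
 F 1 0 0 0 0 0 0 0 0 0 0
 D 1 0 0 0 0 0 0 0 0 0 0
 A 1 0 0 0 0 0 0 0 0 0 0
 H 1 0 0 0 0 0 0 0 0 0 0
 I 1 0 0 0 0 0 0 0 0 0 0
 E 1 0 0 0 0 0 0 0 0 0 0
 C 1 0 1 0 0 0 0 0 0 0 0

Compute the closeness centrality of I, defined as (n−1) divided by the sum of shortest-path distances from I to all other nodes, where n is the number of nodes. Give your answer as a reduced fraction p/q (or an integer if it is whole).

10/19

Distances from I: A:2, B:2, C:2, D:2, E:2, F:2, G:1, H:2, J:2, K:2. Sum = 19.
n = 11, so closeness = 10/19.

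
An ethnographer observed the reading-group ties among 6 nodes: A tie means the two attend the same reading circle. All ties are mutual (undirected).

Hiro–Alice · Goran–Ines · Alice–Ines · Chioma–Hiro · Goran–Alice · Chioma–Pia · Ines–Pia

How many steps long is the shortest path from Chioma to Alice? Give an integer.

2

One shortest route is Chioma – Hiro – Alice, which uses 2 edges, and Chioma and Alice are not directly tied, so nothing shorter exists. So d(Chioma,Alice) = 2.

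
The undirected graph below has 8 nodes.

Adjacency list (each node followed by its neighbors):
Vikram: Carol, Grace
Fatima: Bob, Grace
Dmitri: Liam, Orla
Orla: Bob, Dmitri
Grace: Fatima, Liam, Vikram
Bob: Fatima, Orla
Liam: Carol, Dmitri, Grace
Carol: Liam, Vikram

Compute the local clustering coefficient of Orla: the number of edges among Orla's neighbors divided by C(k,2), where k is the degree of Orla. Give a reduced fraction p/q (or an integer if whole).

Orla's neighbors: Bob and Dmitri (k = 2).
Possible neighbor pairs: C(2,2) = 1. Edges among them: none → e = 0.
Clustering(Orla) = 0/1.

0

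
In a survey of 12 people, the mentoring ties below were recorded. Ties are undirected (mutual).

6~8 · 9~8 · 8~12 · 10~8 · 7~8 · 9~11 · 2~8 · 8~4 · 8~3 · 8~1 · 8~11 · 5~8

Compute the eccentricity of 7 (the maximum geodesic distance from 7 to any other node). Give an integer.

Distances from 7: 1:2, 2:2, 3:2, 4:2, 5:2, 6:2, 8:1, 9:2, 10:2, 11:2, 12:2.
The largest is 2 (to 2, 12, 6, 4, 1, 5, 3, 10, 11, and 9), so the eccentricity of 7 is 2.

2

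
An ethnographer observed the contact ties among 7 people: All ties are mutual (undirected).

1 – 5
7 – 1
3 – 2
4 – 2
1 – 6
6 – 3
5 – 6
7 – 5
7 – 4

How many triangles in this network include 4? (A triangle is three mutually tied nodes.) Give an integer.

4's neighbors are 2 and 7, but none of them are tied to each other, so no triangle contains 4.

0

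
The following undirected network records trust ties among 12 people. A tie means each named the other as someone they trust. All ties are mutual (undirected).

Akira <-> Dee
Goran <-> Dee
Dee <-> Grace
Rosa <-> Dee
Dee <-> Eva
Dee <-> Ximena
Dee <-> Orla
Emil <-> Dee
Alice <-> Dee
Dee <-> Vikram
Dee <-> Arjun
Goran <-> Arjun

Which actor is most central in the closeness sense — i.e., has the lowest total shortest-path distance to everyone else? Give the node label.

Farness (sum of distances to all others) for each node — Akira:21, Alice:21, Arjun:20, Dee:11, Emil:21, Eva:21, Goran:20, Grace:21, Orla:21, Rosa:21, Vikram:21, Ximena:21.
The smallest farness is 11, for Dee, so Dee has the highest closeness.

Dee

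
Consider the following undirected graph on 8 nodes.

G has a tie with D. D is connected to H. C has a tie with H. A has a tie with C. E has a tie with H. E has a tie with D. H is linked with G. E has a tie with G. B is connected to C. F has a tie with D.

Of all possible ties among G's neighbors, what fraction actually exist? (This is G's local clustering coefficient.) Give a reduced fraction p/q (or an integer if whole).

1

G's neighbors: D, E, and H (k = 3).
Possible neighbor pairs: C(3,2) = 3. Edges among them: D–E, D–H, E–H → e = 3.
Clustering(G) = 3/3 = 1.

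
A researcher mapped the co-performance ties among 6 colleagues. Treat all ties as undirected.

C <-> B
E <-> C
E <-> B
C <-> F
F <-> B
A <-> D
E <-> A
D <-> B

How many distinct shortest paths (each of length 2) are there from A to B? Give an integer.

2

The shortest distance is 2. The length-2 paths are: A–E–B; A–D–B.
That gives 2 distinct shortest paths.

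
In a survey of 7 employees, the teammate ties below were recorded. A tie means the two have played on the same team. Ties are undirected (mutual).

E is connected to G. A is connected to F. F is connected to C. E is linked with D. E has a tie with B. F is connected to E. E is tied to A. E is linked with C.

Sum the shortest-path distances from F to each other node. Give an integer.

Distances from F: A:1, B:2, C:1, D:2, E:1, G:2.
Sum = 1 + 2 + 1 + 2 + 1 + 2 = 9.

9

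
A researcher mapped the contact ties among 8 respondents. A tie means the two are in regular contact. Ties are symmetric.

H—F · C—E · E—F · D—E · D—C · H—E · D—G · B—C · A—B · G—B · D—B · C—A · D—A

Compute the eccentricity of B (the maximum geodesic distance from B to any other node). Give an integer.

Distances from B: A:1, C:1, D:1, E:2, F:3, G:1, H:3.
The largest is 3 (to H and F), so the eccentricity of B is 3.

3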